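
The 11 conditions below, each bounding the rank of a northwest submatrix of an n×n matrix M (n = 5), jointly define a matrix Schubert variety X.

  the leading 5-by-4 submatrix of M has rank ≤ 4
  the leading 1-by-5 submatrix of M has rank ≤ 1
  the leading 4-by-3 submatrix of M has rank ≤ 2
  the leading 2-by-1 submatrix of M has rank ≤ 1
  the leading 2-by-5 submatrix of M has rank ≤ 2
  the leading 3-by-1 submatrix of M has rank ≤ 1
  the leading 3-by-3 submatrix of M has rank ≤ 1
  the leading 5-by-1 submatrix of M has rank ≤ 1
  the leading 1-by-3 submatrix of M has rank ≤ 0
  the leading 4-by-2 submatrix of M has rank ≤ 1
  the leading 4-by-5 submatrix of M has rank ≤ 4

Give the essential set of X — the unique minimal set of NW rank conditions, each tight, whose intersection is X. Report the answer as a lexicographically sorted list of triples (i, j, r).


Propagating the 11 rank bounds to every northwest block:

  R[1]: 0  0  0  1  1
  R[2]: 1  1  1  2  2
  R[3]: 1  1  1  2  3
  R[4]: 1  1  2  3  4
  R[5]: 1  2  3  4  5

second differences of R give the permutation w = (4, 1, 5, 3, 2).

3 SE-corners of the 6-cell Rothe diagram give Ess(w):

[(1, 3, 0), (3, 3, 1), (4, 2, 1)]


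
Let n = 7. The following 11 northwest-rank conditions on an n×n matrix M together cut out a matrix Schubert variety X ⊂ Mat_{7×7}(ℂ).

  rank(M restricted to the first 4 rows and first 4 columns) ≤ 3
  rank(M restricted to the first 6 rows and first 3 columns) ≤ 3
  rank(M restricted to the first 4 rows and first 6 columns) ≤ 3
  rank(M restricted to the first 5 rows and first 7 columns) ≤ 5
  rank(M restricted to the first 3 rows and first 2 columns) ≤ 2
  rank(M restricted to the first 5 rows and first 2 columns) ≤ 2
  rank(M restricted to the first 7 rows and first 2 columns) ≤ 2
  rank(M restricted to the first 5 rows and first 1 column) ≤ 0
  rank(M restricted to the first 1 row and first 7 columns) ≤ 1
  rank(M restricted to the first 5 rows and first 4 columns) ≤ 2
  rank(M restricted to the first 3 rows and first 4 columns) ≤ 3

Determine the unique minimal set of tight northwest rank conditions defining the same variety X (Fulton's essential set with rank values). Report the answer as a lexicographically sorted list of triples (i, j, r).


Propagating the 11 rank bounds to every northwest block:

  0  1  1  1  1  1  1
  0  1  2  2  2  2  2
  0  1  2  2  3  3  3
  0  1  2  2  3  3  4
  0  1  2  2  3  4  5
  1  2  3  3  4  5  6
  1  2  3  4  5  6  7

second differences of R give the permutation w = (2, 3, 5, 7, 6, 1, 4).

ℓ(w)=9; the 3 essential cells (i,j,r):

[(4, 6, 3), (5, 1, 0), (5, 4, 2)]


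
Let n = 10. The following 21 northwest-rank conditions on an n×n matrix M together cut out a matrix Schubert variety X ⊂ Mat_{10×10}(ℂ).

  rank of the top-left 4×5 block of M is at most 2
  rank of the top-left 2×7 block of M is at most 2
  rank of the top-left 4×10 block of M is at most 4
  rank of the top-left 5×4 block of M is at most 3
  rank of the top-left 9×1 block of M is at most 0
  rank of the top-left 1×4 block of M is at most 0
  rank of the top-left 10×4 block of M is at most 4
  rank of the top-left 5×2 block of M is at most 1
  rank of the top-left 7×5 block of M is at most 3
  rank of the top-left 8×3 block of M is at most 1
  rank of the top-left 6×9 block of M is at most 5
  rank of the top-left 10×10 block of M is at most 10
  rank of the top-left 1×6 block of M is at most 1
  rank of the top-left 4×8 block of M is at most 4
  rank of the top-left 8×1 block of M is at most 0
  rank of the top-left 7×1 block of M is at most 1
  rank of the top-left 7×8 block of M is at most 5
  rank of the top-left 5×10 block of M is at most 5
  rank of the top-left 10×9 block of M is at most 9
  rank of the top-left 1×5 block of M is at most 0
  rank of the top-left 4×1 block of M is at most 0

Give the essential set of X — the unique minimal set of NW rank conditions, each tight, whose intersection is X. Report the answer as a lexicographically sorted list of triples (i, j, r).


Reconstructing r_w from the 21 given conditions:

  R[1]: 0  0  0  0  0  1  1  1  1  1
  R[2]: 0  1  1  1  1  2  2  2  2  2
  R[3]: 0  1  1  2  2  3  3  3  3  3
  R[4]: 0  1  1  2  2  3  4  4  4  4
  R[5]: 0  1  1  2  3  4  5  5  5  5
  R[6]: 0  1  1  2  3  4  5  5  5  6
  R[7]: 0  1  1  2  3  4  5  5  6  7
  R[8]: 0  1  1  2  3  4  5  6  7  8
  R[9]: 0  1  2  3  4  5  6  7  8  9
  R[10]: 1  2  3  4  5  6  7  8  9  10

hence w(1..10) = (6, 2, 4, 7, 5, 10, 9, 8, 3, 1).

|D(w)|=23, |Ess(w)|=6:

[(1, 5, 0), (4, 5, 2), (6, 9, 5), (7, 8, 5), (8, 3, 1), (9, 1, 0)]


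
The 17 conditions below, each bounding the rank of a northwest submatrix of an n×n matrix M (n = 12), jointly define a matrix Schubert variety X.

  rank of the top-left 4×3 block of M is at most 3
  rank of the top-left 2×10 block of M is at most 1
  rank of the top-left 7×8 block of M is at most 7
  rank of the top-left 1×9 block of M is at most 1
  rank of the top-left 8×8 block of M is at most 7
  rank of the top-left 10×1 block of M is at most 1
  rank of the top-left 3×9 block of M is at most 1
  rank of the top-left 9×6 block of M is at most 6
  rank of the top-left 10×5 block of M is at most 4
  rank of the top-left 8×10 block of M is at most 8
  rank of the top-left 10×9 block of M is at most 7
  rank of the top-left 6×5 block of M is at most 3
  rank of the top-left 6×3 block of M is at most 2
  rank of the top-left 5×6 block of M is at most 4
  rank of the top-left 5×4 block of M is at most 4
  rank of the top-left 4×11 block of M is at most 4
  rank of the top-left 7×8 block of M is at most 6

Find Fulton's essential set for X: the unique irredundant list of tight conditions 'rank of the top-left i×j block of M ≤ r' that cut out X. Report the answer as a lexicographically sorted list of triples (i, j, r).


Rank table r_w(12×12) implied by the 17 constraints:

  i=1: 1  1  1  1  1  1  1  1  1  1  1  1
  i=2: 1  1  1  1  1  1  1  1  1  1  2  2
  i=3: 1  1  1  1  1  1  1  1  1  2  3  3
  i=4: 1  2  2  2  2  2  2  2  2  3  4  4
  i=5: 1  2  2  3  3  3  3  3  3  4  5  5
  i=6: 1  2  2  3  3  4  4  4  4  5  6  6
  i=7: 1  2  3  4  4  5  5  5  5  6  7  7
  i=8: 1  2  3  4  4  5  6  6  6  7  8  8
  i=9: 1  2  3  4  4  5  6  7  7  8  9  9
  i=10: 1  2  3  4  4  5  6  7  7  8  9  10
  i=11: 1  2  3  4  5  6  7  8  8  9  10  11
  i=12: 1  2  3  4  5  6  7  8  9  10  11  12

the unique w with this rank table is (1, 11, 10, 2, 4, 6, 3, 7, 8, 12, 5, 9).

ℓ(w)=24; the 6 essential cells (i,j,r):

[(2, 10, 1), (3, 9, 1), (6, 3, 2), (6, 5, 3), (10, 5, 4), (10, 9, 7)]


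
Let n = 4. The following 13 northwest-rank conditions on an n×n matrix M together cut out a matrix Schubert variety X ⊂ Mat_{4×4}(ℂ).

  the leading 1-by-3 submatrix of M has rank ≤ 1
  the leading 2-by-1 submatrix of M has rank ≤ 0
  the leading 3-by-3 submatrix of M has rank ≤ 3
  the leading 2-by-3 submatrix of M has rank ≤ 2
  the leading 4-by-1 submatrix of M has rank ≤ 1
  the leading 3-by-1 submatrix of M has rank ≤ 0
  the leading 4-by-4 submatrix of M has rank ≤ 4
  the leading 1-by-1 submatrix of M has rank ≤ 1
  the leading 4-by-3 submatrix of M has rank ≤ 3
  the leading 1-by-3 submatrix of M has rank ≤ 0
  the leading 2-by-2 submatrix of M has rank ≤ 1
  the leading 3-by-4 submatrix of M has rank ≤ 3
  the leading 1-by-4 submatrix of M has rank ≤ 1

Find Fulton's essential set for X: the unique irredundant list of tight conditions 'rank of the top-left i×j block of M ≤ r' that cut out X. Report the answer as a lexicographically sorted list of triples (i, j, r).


The tightest implied rank at each (i,j), from the 13 conditions:

  i=1: 0, 0, 0, 1
  i=2: 0, 1, 1, 2
  i=3: 0, 1, 2, 3
  i=4: 1, 2, 3, 4

the unique w with this rank table is (4, 2, 3, 1).

|D(w)|=5, |Ess(w)|=2:

[(1, 3, 0), (3, 1, 0)]


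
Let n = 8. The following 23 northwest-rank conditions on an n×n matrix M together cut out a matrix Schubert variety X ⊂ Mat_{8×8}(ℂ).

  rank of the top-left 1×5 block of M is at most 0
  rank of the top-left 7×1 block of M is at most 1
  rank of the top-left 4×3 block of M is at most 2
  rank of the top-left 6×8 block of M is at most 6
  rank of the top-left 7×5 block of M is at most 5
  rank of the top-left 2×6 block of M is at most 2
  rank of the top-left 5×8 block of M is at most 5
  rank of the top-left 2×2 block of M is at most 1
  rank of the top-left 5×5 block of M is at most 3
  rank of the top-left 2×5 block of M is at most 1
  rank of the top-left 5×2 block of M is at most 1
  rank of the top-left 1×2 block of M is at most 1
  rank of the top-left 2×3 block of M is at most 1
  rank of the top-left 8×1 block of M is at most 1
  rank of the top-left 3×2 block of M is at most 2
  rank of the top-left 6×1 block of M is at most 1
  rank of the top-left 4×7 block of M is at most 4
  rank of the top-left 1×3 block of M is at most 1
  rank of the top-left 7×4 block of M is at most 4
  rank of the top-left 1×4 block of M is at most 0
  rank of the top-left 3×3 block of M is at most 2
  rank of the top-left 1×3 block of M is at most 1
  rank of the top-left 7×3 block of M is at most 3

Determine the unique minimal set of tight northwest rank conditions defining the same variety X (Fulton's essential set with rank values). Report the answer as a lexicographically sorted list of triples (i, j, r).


Reconstructing r_w from the 23 given conditions:

  row 1: 0 0 0 0 0 1 1 1
  row 2: 1 1 1 1 1 2 2 2
  row 3: 1 1 2 2 2 3 3 3
  row 4: 1 1 2 3 3 4 4 4
  row 5: 1 1 2 3 3 4 5 5
  row 6: 1 2 3 4 4 5 6 6
  row 7: 1 2 3 4 5 6 7 7
  row 8: 1 2 3 4 5 6 7 8

second differences of R give the permutation w = (6, 1, 3, 4, 7, 2, 5, 8).

|D(w)|=9, |Ess(w)|=3:

[(1, 5, 0), (5, 2, 1), (5, 5, 3)]


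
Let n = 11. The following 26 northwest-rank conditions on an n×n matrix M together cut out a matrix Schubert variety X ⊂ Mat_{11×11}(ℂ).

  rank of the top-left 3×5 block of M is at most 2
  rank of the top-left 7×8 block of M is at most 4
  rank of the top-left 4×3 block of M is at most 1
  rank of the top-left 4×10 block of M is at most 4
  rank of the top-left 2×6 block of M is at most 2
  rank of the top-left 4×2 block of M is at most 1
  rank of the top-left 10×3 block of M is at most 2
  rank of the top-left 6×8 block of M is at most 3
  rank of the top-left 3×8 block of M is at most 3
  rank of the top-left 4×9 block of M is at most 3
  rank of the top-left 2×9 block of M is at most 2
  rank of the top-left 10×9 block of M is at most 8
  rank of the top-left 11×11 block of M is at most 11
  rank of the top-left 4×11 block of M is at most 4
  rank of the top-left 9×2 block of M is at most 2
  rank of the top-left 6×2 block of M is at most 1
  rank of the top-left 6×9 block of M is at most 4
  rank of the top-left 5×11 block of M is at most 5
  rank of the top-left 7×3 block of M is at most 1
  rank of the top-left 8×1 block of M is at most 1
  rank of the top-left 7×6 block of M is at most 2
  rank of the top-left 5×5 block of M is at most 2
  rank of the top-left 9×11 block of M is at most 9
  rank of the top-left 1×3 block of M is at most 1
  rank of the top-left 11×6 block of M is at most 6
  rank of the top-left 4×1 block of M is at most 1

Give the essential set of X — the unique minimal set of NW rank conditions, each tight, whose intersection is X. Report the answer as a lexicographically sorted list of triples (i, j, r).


Computing R[i][j] = min implied NW-rank bound (n=11, 26 conditions):

  1 | 1 | 1 | 1 | 1 | 1 | 1 | 1 | 1 | 1 | 1
  1 | 1 | 1 | 2 | 2 | 2 | 2 | 2 | 2 | 2 | 2
  1 | 1 | 1 | 2 | 2 | 2 | 3 | 3 | 3 | 3 | 3
  1 | 1 | 1 | 2 | 2 | 2 | 3 | 3 | 3 | 4 | 4
  1 | 1 | 1 | 2 | 2 | 2 | 3 | 3 | 4 | 5 | 5
  1 | 1 | 1 | 2 | 2 | 2 | 3 | 3 | 4 | 5 | 6
  1 | 1 | 1 | 2 | 2 | 2 | 3 | 4 | 5 | 6 | 7
  1 | 2 | 2 | 3 | 3 | 3 | 4 | 5 | 6 | 7 | 8
  1 | 2 | 2 | 3 | 4 | 4 | 5 | 6 | 7 | 8 | 9
  1 | 2 | 2 | 3 | 4 | 5 | 6 | 7 | 8 | 9 | 10
  1 | 2 | 3 | 4 | 5 | 6 | 7 | 8 | 9 | 10 | 11

second differences of R give the permutation w = (1, 4, 7, 10, 9, 11, 8, 2, 5, 6, 3).

5 SE-corners of the 28-cell Rothe diagram give Ess(w):

[(4, 9, 3), (6, 8, 3), (7, 3, 1), (7, 6, 2), (10, 3, 2)]


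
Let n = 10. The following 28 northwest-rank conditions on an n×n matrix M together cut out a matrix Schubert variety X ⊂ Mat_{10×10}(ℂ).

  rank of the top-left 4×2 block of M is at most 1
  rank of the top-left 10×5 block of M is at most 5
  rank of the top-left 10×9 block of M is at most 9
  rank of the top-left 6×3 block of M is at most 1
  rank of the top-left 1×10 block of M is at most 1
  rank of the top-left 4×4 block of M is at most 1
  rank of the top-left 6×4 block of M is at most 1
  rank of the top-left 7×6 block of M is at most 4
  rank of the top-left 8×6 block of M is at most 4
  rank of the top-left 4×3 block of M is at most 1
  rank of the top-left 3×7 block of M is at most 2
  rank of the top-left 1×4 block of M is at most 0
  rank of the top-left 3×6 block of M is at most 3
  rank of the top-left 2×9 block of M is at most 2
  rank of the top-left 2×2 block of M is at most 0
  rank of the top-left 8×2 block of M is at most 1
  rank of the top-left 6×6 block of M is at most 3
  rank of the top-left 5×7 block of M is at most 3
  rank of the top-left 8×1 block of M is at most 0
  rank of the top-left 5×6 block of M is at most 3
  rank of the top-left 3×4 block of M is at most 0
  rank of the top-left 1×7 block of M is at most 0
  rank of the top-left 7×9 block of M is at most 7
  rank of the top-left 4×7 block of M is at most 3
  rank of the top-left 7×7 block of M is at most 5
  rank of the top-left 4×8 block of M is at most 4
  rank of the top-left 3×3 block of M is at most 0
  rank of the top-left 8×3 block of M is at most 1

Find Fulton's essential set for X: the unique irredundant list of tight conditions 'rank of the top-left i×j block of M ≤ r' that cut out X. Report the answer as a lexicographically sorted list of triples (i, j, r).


The tightest implied rank at each (i,j), from the 28 conditions:

  0 0 0 0 0 0 0 1 1 1
  0 0 0 0 1 1 1 2 2 2
  0 0 0 0 1 2 2 3 3 3
  0 1 1 1 2 3 3 4 4 4
  0 1 1 1 2 3 3 4 5 5
  0 1 1 1 2 3 4 5 6 6
  0 1 1 2 3 4 5 6 7 7
  0 1 1 2 3 4 5 6 7 8
  1 2 2 3 4 5 6 7 8 9
  1 2 3 4 5 6 7 8 9 10

giving w = (8, 5, 6, 2, 9, 7, 4, 10, 1, 3) via Δ²R.

ℓ(w)=27; the 6 essential cells (i,j,r):

[(1, 7, 0), (3, 4, 0), (5, 7, 3), (6, 4, 1), (8, 1, 0), (8, 3, 1)]


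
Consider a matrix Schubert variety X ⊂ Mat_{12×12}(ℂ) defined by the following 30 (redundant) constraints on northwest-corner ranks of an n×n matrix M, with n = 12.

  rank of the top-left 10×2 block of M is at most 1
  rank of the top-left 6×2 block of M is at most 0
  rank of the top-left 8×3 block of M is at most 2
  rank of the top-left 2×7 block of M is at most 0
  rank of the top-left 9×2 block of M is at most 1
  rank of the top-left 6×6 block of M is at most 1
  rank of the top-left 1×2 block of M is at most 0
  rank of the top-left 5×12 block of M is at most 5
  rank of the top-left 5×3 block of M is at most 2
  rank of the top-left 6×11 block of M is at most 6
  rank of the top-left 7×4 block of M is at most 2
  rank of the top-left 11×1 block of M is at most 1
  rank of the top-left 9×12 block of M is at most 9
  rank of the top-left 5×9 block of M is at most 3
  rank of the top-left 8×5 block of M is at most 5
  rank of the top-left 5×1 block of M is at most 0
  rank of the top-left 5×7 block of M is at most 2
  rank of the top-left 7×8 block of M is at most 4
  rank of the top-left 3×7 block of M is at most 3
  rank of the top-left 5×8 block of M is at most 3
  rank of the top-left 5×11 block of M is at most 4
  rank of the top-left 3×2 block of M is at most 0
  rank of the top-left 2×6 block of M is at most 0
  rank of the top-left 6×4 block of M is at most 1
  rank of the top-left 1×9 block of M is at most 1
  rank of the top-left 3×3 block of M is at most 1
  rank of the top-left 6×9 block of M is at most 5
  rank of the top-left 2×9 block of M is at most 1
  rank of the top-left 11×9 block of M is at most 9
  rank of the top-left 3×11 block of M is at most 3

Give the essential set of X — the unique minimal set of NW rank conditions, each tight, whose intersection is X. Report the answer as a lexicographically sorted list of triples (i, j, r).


Reconstructing r_w from the 30 given conditions:

  0  0  0  0  0  0  0  1  1  1  1  1
  0  0  0  0  0  0  0  1  1  2  2  2
  0  0  1  1  1  1  1  2  2  3  3  3
  0  0  1  1  1  1  2  3  3  4  4  4
  0  0  1  1  1  1  2  3  3  4  4  5
  0  0  1  1  1  1  2  3  4  5  5  6
  1  1  2  2  2  2  3  4  5  6  6  7
  1  1  2  3  3  3  4  5  6  7  7  8
  1  1  2  3  4  4  5  6  7  8  8  9
  1  1  2  3  4  5  6  7  8  9  9  10
  1  2  3  4  5  6  7  8  9  10  10  11
  1  2  3  4  5  6  7  8  9  10  11  12

so w = (8, 10, 3, 7, 12, 9, 1, 4, 5, 6, 2, 11).

7 SE-corners of the 37-cell Rothe diagram give Ess(w):

[(2, 7, 0), (2, 9, 1), (5, 9, 3), (5, 11, 4), (6, 2, 0), (6, 6, 1), (10, 2, 1)]


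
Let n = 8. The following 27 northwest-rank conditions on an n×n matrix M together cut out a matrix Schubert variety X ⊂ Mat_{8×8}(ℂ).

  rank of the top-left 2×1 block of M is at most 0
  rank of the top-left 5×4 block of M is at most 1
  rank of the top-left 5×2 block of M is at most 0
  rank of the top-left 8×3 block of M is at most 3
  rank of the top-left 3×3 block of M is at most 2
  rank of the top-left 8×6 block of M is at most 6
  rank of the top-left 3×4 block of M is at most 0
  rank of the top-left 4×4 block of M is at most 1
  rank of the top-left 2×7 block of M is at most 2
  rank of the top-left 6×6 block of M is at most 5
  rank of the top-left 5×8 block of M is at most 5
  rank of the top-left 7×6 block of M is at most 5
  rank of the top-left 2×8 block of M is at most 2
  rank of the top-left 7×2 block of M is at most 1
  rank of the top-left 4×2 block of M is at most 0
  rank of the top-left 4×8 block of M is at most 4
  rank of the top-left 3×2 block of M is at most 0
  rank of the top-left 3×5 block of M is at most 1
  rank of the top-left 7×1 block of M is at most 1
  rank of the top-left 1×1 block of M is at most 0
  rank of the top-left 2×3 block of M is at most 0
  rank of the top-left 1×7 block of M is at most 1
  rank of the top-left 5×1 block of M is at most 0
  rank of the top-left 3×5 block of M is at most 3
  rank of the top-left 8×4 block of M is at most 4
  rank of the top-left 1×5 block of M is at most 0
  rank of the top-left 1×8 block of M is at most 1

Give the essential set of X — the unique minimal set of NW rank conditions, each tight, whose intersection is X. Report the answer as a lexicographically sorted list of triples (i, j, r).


Rank table r_w(8×8) implied by the 27 constraints:

  row 1: 0  0  0  0  0  1  1  1
  row 2: 0  0  0  0  1  2  2  2
  row 3: 0  0  0  0  1  2  3  3
  row 4: 0  0  1  1  2  3  4  4
  row 5: 0  0  1  1  2  3  4  5
  row 6: 1  1  2  2  3  4  5  6
  row 7: 1  1  2  3  4  5  6  7
  row 8: 1  2  3  4  5  6  7  8

giving w = (6, 5, 7, 3, 8, 1, 4, 2) via Δ²R.

5 SE-corners of the 19-cell Rothe diagram give Ess(w):

[(1, 5, 0), (3, 4, 0), (5, 2, 0), (5, 4, 1), (7, 2, 1)]


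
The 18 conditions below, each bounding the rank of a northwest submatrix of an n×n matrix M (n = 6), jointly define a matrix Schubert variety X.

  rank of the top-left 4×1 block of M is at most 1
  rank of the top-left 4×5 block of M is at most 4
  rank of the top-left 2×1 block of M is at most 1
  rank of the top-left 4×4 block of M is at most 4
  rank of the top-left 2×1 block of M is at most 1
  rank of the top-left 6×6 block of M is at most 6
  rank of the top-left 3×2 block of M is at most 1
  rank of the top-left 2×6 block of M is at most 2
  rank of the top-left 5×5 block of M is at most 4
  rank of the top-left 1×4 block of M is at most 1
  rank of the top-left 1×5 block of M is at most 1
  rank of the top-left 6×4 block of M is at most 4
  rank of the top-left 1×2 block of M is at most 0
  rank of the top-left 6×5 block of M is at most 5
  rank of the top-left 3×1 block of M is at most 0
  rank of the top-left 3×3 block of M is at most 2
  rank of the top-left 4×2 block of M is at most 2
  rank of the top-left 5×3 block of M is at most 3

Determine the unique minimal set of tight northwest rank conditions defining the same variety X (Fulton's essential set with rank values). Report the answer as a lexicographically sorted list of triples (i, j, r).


Propagating the 18 rank bounds to every northwest block:

  i=1: 0, 0, 1, 1, 1, 1
  i=2: 0, 1, 2, 2, 2, 2
  i=3: 0, 1, 2, 3, 3, 3
  i=4: 1, 2, 3, 4, 4, 4
  i=5: 1, 2, 3, 4, 4, 5
  i=6: 1, 2, 3, 4, 5, 6

giving w = (3, 2, 4, 1, 6, 5) via Δ²R.

3 SE-corners of the 5-cell Rothe diagram give Ess(w):

[(1, 2, 0), (3, 1, 0), (5, 5, 4)]


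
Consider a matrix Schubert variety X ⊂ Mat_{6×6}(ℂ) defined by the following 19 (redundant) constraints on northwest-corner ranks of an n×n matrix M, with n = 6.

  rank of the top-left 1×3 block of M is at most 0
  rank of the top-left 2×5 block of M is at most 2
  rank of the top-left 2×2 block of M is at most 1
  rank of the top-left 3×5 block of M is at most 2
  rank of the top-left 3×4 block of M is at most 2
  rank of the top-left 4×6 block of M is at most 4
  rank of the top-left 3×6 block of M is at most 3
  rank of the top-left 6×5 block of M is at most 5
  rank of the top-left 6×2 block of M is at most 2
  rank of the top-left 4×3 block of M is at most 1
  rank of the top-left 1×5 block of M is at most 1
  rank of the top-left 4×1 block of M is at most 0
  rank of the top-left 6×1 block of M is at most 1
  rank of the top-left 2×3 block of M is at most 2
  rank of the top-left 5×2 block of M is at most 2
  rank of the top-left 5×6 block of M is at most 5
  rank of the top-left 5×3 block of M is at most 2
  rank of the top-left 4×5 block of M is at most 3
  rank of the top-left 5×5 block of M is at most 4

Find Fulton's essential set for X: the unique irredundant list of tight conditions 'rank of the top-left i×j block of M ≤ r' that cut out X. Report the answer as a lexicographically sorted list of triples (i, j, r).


Recovering R(i,j) via the rank-extension bound from the 19 conditions:

  i=1: 0 0 0 1 1 1
  i=2: 0 1 1 2 2 2
  i=3: 0 1 1 2 2 3
  i=4: 0 1 1 2 3 4
  i=5: 1 2 2 3 4 5
  i=6: 1 2 3 4 5 6

so w = (4, 2, 6, 5, 1, 3).

Fulton essential set (4 of the 9 Rothe cells):

[(1, 3, 0), (3, 5, 2), (4, 1, 0), (4, 3, 1)]


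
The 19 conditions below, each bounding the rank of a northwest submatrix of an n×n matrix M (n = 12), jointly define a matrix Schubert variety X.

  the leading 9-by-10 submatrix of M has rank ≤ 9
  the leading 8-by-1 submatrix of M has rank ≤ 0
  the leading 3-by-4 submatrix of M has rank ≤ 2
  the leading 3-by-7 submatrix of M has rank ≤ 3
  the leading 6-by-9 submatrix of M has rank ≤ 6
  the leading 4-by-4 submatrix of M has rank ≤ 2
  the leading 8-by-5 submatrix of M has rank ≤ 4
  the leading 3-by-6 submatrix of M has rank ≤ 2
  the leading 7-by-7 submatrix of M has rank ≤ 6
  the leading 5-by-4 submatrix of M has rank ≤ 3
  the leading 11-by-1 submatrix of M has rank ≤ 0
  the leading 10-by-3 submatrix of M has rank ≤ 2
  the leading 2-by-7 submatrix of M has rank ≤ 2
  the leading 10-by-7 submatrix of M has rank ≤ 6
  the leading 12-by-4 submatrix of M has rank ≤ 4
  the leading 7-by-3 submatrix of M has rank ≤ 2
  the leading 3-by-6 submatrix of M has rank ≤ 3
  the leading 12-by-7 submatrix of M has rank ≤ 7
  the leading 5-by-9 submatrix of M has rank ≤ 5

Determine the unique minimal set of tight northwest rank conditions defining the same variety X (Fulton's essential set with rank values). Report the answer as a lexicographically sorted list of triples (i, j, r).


Computing R[i][j] = min implied NW-rank bound (n=12, 19 conditions):

  row 1: 0  1  1  1  1  1  1  1  1  1  1  1
  row 2: 0  1  2  2  2  2  2  2  2  2  2  2
  row 3: 0  1  2  2  2  2  3  3  3  3  3  3
  row 4: 0  1  2  2  3  3  4  4  4  4  4  4
  row 5: 0  1  2  3  4  4  5  5  5  5  5  5
  row 6: 0  1  2  3  4  5  6  6  6  6  6  6
  row 7: 0  1  2  3  4  5  6  7  7  7  7  7
  row 8: 0  1  2  3  4  5  6  7  8  8  8  8
  row 9: 0  1  2  3  4  5  6  7  8  9  9  9
  row 10: 0  1  2  3  4  5  6  7  8  9  10  10
  row 11: 0  1  2  3  4  5  6  7  8  9  10  11
  row 12: 1  2  3  4  5  6  7  8  9  10  11  12

giving w = (2, 3, 7, 5, 4, 6, 8, 9, 10, 11, 12, 1) via Δ²R.

Rothe diagram D(w) (15 cells), 3 SE-corners (essential conditions):

[(3, 6, 2), (4, 4, 2), (11, 1, 0)]


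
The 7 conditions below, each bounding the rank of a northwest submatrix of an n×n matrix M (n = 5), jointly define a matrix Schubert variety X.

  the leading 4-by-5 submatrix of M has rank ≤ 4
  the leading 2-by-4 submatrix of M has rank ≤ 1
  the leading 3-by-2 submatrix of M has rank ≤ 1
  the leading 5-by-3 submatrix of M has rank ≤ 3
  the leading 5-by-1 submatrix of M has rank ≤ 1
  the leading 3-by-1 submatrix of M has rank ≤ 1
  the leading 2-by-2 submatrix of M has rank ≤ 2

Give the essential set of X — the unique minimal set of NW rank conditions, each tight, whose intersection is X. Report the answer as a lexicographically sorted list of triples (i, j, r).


The tightest implied rank at each (i,j), from the 7 conditions:

  R[1]: 1  1  1  1  1
  R[2]: 1  1  1  1  2
  R[3]: 1  1  2  2  3
  R[4]: 1  2  3  3  4
  R[5]: 1  2  3  4  5

reading off 1-entries of Δ²R: w = (1, 5, 3, 2, 4).

2 SE-corners of the 4-cell Rothe diagram give Ess(w):

[(2, 4, 1), (3, 2, 1)]


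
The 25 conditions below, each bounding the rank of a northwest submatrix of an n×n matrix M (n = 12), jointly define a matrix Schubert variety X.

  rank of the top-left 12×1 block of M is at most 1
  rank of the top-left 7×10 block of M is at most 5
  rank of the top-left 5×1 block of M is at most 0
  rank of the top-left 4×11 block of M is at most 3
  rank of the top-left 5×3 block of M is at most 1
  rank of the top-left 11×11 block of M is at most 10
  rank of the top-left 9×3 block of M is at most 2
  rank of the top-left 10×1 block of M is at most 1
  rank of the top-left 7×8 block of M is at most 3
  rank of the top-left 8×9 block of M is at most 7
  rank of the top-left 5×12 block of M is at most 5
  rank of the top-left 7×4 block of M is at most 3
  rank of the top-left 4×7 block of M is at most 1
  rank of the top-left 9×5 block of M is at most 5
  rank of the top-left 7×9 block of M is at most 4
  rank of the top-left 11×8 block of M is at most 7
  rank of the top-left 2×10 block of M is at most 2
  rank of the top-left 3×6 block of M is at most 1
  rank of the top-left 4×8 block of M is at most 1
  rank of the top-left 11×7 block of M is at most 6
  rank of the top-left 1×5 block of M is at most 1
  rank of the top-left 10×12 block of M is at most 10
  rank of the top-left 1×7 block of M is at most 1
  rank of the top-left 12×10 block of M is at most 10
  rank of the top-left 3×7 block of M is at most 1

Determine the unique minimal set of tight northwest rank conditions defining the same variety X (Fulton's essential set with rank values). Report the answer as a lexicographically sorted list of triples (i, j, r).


Recovering R(i,j) via the rank-extension bound from the 25 conditions:

  R[1]: 0 1 1 1 1 1 1 1 1 1 1 1
  R[2]: 0 1 1 1 1 1 1 1 2 2 2 2
  R[3]: 0 1 1 1 1 1 1 1 2 3 3 3
  R[4]: 0 1 1 1 1 1 1 1 2 3 3 4
  R[5]: 0 1 1 2 2 2 2 2 3 4 4 5
  R[6]: 1 2 2 3 3 3 3 3 4 5 5 6
  R[7]: 1 2 2 3 3 3 3 3 4 5 6 7
  R[8]: 1 2 2 3 4 4 4 4 5 6 7 8
  R[9]: 1 2 2 3 4 5 5 5 6 7 8 9
  R[10]: 1 2 3 4 5 6 6 6 7 8 9 10
  R[11]: 1 2 3 4 5 6 6 7 8 9 10 11
  R[12]: 1 2 3 4 5 6 7 8 9 10 11 12

the unique w with this rank table is (2, 9, 10, 12, 4, 1, 11, 5, 6, 3, 8, 7).

ℓ(w)=33; the 7 essential cells (i,j,r):

[(4, 8, 1), (4, 11, 3), (5, 1, 0), (5, 3, 1), (7, 8, 3), (9, 3, 2), (11, 7, 6)]


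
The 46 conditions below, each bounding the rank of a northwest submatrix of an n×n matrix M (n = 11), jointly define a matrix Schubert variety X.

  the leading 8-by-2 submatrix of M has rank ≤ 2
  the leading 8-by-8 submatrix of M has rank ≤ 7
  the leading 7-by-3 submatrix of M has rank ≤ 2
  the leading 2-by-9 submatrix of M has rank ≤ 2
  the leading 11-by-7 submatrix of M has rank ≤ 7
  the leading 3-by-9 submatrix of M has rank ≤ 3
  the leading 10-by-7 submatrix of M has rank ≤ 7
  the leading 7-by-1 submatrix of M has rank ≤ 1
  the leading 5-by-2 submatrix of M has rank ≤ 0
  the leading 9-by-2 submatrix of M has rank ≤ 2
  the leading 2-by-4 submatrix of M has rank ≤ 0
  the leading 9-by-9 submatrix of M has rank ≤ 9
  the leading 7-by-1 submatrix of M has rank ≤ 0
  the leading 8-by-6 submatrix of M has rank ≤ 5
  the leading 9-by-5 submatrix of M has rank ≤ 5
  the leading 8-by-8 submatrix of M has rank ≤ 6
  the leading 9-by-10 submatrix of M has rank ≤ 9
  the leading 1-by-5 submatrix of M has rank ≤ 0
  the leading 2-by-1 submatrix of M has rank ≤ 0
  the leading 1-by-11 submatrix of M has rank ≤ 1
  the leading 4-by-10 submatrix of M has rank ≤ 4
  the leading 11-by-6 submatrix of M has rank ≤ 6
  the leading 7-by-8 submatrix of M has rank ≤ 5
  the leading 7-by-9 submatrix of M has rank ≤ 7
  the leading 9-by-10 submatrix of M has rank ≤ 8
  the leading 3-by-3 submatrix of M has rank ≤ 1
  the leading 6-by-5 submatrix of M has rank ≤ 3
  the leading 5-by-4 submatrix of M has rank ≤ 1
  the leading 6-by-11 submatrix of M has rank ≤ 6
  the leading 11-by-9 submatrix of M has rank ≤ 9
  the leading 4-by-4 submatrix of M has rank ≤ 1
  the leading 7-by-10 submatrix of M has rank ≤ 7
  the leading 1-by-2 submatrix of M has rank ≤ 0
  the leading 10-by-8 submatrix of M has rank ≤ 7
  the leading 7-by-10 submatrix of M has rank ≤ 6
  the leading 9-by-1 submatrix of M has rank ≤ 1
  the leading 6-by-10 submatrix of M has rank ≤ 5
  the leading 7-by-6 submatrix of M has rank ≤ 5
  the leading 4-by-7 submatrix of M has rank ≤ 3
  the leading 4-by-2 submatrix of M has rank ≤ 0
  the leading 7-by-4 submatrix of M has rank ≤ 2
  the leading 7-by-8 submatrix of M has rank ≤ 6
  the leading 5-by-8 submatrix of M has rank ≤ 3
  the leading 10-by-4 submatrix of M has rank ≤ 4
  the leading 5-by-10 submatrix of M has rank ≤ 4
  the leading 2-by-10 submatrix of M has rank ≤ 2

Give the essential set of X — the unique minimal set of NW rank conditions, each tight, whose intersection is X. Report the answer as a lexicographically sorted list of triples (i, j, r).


Propagating the 46 rank bounds to every northwest block:

  i=1: 0 | 0 | 0 | 0 | 0 | 1 | 1 | 1 | 1 | 1 | 1
  i=2: 0 | 0 | 0 | 0 | 1 | 2 | 2 | 2 | 2 | 2 | 2
  i=3: 0 | 0 | 1 | 1 | 2 | 3 | 3 | 3 | 3 | 3 | 3
  i=4: 0 | 0 | 1 | 1 | 2 | 3 | 3 | 3 | 4 | 4 | 4
  i=5: 0 | 0 | 1 | 1 | 2 | 3 | 3 | 3 | 4 | 4 | 5
  i=6: 0 | 1 | 2 | 2 | 3 | 4 | 4 | 4 | 5 | 5 | 6
  i=7: 0 | 1 | 2 | 2 | 3 | 4 | 5 | 5 | 6 | 6 | 7
  i=8: 1 | 2 | 3 | 3 | 4 | 5 | 6 | 6 | 7 | 7 | 8
  i=9: 1 | 2 | 3 | 4 | 5 | 6 | 7 | 7 | 8 | 8 | 9
  i=10: 1 | 2 | 3 | 4 | 5 | 6 | 7 | 7 | 8 | 9 | 10
  i=11: 1 | 2 | 3 | 4 | 5 | 6 | 7 | 8 | 9 | 10 | 11

so w = (6, 5, 3, 9, 11, 2, 7, 1, 4, 10, 8).

D(w) has 26 cells with 9 SE-corners; essential set:

[(1, 5, 0), (2, 4, 0), (5, 2, 0), (5, 4, 1), (5, 8, 3), (5, 10, 4), (7, 1, 0), (7, 4, 2), (10, 8, 7)]


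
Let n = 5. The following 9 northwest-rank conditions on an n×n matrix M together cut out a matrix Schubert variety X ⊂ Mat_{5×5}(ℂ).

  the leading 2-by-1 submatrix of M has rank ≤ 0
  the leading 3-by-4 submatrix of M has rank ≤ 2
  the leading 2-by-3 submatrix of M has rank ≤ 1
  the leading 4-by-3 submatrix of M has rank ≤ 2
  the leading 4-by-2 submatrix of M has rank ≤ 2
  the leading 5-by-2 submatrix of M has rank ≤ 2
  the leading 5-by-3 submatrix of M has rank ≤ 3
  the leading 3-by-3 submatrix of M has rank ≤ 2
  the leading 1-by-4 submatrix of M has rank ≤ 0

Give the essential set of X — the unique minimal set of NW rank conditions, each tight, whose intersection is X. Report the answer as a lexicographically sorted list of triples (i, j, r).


The tightest implied rank at each (i,j), from the 9 conditions:

  i=1: 0 | 0 | 0 | 0 | 1
  i=2: 0 | 1 | 1 | 1 | 2
  i=3: 1 | 2 | 2 | 2 | 3
  i=4: 1 | 2 | 2 | 3 | 4
  i=5: 1 | 2 | 3 | 4 | 5

giving w = (5, 2, 1, 4, 3) via Δ²R.

ℓ(w)=6; the 3 essential cells (i,j,r):

[(1, 4, 0), (2, 1, 0), (4, 3, 2)]


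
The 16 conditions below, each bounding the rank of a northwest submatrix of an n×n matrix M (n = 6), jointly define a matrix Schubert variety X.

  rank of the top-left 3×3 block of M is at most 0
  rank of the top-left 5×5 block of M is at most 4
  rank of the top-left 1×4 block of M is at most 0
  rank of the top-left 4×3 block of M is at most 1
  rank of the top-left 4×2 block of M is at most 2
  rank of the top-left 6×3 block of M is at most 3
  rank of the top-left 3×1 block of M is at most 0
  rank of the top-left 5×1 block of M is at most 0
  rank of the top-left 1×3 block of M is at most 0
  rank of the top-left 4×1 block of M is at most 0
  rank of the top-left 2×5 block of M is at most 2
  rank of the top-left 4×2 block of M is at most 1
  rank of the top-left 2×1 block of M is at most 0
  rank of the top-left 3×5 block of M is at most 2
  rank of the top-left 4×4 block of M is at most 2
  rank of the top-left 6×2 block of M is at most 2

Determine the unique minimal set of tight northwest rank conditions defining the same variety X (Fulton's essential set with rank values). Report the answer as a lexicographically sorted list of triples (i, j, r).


Computing R[i][j] = min implied NW-rank bound (n=6, 16 conditions):

  0  0  0  0  1  1
  0  0  0  1  2  2
  0  0  0  1  2  3
  0  1  1  2  3  4
  0  1  2  3  4  5
  1  2  3  4  5  6

so w = (5, 4, 6, 2, 3, 1).

ℓ(w)=12; the 3 essential cells (i,j,r):

[(1, 4, 0), (3, 3, 0), (5, 1, 0)]


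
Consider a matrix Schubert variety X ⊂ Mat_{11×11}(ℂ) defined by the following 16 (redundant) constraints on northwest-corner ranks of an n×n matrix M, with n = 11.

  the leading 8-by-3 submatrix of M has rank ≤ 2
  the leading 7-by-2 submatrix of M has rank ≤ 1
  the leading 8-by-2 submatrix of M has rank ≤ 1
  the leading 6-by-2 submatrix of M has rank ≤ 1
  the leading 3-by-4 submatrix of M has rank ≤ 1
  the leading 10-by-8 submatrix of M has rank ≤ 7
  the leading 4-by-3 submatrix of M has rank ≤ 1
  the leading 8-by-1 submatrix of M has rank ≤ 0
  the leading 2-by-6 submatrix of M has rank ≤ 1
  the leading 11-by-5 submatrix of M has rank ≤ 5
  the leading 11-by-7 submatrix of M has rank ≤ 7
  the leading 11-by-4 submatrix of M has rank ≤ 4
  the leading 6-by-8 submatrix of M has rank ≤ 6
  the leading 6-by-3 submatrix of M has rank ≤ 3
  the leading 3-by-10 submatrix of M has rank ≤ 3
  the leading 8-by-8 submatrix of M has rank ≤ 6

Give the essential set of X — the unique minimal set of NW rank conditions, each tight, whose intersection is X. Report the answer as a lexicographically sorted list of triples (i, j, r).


Rank table r_w(11×11) implied by the 16 constraints:

  row 1: 0  1  1  1  1  1  1  1  1  1  1
  row 2: 0  1  1  1  1  1  2  2  2  2  2
  row 3: 0  1  1  1  2  2  3  3  3  3  3
  row 4: 0  1  1  2  3  3  4  4  4  4  4
  row 5: 0  1  2  3  4  4  5  5  5  5  5
  row 6: 0  1  2  3  4  5  6  6  6  6  6
  row 7: 0  1  2  3  4  5  6  6  7  7  7
  row 8: 0  1  2  3  4  5  6  6  7  8  8
  row 9: 1  2  3  4  5  6  7  7  8  9  9
  row 10: 1  2  3  4  5  6  7  7  8  9  10
  row 11: 1  2  3  4  5  6  7  8  9  10  11

the unique w with this rank table is (2, 7, 5, 4, 3, 6, 9, 10, 1, 11, 8).

Fulton essential set (6 of the 18 Rothe cells):

[(2, 6, 1), (3, 4, 1), (4, 3, 1), (8, 1, 0), (8, 8, 6), (10, 8, 7)]


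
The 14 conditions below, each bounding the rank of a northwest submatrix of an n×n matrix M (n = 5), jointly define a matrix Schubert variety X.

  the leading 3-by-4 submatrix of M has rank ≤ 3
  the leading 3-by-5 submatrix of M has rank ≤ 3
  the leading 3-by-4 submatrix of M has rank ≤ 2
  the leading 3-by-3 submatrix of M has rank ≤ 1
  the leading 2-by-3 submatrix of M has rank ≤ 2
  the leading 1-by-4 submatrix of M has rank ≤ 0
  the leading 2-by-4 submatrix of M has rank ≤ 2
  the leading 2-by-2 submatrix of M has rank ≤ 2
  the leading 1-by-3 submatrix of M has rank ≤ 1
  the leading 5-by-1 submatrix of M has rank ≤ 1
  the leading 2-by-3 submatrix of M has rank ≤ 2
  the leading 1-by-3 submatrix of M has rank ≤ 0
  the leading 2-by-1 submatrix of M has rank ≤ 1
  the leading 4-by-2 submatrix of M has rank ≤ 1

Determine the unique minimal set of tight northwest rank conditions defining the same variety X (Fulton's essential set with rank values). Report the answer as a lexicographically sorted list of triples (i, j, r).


Propagating the 14 rank bounds to every northwest block:

  row 1: 0, 0, 0, 0, 1
  row 2: 1, 1, 1, 1, 2
  row 3: 1, 1, 1, 2, 3
  row 4: 1, 1, 2, 3, 4
  row 5: 1, 2, 3, 4, 5

giving w = (5, 1, 4, 3, 2) via Δ²R.

Rothe diagram D(w) (7 cells), 3 SE-corners (essential conditions):

[(1, 4, 0), (3, 3, 1), (4, 2, 1)]


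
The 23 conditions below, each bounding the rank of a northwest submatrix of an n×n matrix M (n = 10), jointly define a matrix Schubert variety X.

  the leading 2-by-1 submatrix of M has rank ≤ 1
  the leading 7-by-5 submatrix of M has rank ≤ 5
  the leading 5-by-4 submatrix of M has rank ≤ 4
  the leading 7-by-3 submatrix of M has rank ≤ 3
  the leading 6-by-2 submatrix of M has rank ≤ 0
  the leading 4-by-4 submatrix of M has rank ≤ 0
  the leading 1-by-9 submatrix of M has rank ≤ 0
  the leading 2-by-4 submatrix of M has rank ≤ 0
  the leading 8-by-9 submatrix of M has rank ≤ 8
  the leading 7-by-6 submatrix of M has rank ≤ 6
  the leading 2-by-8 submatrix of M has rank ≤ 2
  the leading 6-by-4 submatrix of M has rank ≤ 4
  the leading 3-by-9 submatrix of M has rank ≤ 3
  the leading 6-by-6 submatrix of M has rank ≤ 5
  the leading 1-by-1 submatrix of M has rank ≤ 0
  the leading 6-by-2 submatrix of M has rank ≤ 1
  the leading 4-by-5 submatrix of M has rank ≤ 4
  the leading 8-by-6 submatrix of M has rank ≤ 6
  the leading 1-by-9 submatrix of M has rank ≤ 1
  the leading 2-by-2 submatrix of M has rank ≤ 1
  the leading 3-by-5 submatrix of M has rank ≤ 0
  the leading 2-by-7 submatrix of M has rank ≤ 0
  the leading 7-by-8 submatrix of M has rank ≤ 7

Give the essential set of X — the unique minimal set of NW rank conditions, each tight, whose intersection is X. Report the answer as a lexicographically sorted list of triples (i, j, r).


The tightest implied rank at each (i,j), from the 23 conditions:

  i=1: 0  0  0  0  0  0  0  0  0  1
  i=2: 0  0  0  0  0  0  0  1  1  2
  i=3: 0  0  0  0  0  1  1  2  2  3
  i=4: 0  0  0  0  1  2  2  3  3  4
  i=5: 0  0  1  1  2  3  3  4  4  5
  i=6: 0  0  1  2  3  4  4  5  5  6
  i=7: 1  1  2  3  4  5  5  6  6  7
  i=8: 1  2  3  4  5  6  6  7  7  8
  i=9: 1  2  3  4  5  6  7  8  8  9
  i=10: 1  2  3  4  5  6  7  8  9  10

second differences of R give the permutation w = (10, 8, 6, 5, 3, 4, 1, 2, 7, 9).

Fulton essential set (5 of the 29 Rothe cells):

[(1, 9, 0), (2, 7, 0), (3, 5, 0), (4, 4, 0), (6, 2, 0)]


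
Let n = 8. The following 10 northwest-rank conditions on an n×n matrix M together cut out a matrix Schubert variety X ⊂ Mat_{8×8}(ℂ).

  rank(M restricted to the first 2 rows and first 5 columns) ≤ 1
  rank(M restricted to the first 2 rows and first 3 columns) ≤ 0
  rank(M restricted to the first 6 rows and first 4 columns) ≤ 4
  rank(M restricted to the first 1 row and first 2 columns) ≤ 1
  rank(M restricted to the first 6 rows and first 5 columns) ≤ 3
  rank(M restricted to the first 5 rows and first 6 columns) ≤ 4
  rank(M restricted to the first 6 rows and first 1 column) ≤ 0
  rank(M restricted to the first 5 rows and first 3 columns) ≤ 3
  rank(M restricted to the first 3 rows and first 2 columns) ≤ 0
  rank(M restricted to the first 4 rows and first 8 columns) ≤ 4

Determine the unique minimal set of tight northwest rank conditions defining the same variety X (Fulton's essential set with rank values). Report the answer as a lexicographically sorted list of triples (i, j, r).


Computing R[i][j] = min implied NW-rank bound (n=8, 10 conditions):

  i=1: 0 0 0 1 1 1 1 1
  i=2: 0 0 0 1 1 2 2 2
  i=3: 0 0 1 2 2 3 3 3
  i=4: 0 1 2 3 3 4 4 4
  i=5: 0 1 2 3 3 4 5 5
  i=6: 0 1 2 3 3 4 5 6
  i=7: 1 2 3 4 4 5 6 7
  i=8: 1 2 3 4 5 6 7 8

hence w(1..8) = (4, 6, 3, 2, 7, 8, 1, 5).

|D(w)|=14, |Ess(w)|=5:

[(2, 3, 0), (2, 5, 1), (3, 2, 0), (6, 1, 0), (6, 5, 3)]
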